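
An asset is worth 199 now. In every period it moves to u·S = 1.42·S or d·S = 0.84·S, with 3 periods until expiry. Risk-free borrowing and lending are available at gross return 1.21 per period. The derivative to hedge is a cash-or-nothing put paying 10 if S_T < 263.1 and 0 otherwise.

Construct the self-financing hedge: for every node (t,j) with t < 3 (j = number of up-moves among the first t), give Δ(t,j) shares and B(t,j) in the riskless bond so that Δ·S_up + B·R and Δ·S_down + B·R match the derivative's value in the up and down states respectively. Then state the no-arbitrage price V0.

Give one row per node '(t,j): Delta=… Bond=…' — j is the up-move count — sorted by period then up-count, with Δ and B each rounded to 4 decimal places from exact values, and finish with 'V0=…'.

(0,0): Delta=-0.0273 Bond=7.1241
(1,0): Delta=-0.0544 Bond=13.1405
(1,1): Delta=-0.0183 Bond=6.0545
(2,0): Delta=0.0000 Bond=8.2645
(2,1): Delta=-0.0726 Bond=20.2337
(2,2): Delta=0.0000 Bond=0.0000
V0=1.6841

No-arbitrage ⇒ martingale measure with p* = (R−d)/(u−d) = 0.6379.
Payoff layer (t=3): V(3,0)=10.0000, V(3,1)=10.0000, V(3,2)=0.0000, V(3,3)=0.0000
(2,0): S=140.4144. Δ = (V_up−V_dn)/(S_up−S_dn) = (10.0000−10.0000)/(199.3884−117.9481) = 0.0000. V = [p*·10.0000 + (1−p*)·10.0000]/1.21 = 8.2645. B = V − Δ·S = 8.2645.
(2,1): S=237.3672. Δ = (V_up−V_dn)/(S_up−S_dn) = (0.0000−10.0000)/(337.0614−199.3884) = -0.0726. V = [p*·0.0000 + (1−p*)·10.0000]/1.21 = 2.9923. B = V − Δ·S = 20.2337.
(2,2): S=401.2636. Δ = (V_up−V_dn)/(S_up−S_dn) = (0.0000−0.0000)/(569.7943−337.0614) = 0.0000. V = [p*·0.0000 + (1−p*)·0.0000]/1.21 = 0.0000. B = V − Δ·S = 0.0000.
(1,0): S=167.1600. Δ = (V_up−V_dn)/(S_up−S_dn) = (2.9923−8.2645)/(237.3672−140.4144) = -0.0544. V = [p*·2.9923 + (1−p*)·8.2645]/1.21 = 4.0506. B = V − Δ·S = 13.1405.
(1,1): S=282.5800. Δ = (V_up−V_dn)/(S_up−S_dn) = (0.0000−2.9923)/(401.2636−237.3672) = -0.0183. V = [p*·0.0000 + (1−p*)·2.9923]/1.21 = 0.8954. B = V − Δ·S = 6.0545.
(0,0): S=199.0000. Δ = (V_up−V_dn)/(S_up−S_dn) = (0.8954−4.0506)/(282.5800−167.1600) = -0.0273. V = [p*·0.8954 + (1−p*)·4.0506]/1.21 = 1.6841. B = V − Δ·S = 7.1241.
Self-financing check: at every node Δ·S+B equals the discounted successor values.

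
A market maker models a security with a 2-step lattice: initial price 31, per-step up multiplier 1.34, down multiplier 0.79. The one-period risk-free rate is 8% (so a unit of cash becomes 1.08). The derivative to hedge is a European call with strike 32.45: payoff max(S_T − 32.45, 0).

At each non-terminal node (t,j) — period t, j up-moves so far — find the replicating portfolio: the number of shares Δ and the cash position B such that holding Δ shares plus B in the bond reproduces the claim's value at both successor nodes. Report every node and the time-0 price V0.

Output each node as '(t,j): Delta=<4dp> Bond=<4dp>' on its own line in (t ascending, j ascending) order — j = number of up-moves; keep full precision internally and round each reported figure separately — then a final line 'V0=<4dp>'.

(0,0): Delta=0.6636 Bond=-14.8825
(1,0): Delta=0.0272 Bond=-0.4876
(1,1): Delta=1.0000 Bond=-30.0463
V0=5.6897

Under the risk-neutral measure, an up-move has probability p* = (R−d)/(u−d) = 0.5273 and values discount at R = 1.08.
Terminal payoffs: V(2,0)=0.0000, V(2,1)=0.3666, V(2,2)=23.2136
(1,0): S=24.4900. Δ = (V_up−V_dn)/(S_up−S_dn) = (0.3666−0.0000)/(32.8166−19.3471) = 0.0272. V = [p*·0.3666 + (1−p*)·0.0000]/1.08 = 0.1790. B = V − Δ·S = -0.4876.
(1,1): S=41.5400. Δ = (V_up−V_dn)/(S_up−S_dn) = (23.2136−0.3666)/(55.6636−32.8166) = 1.0000. V = [p*·23.2136 + (1−p*)·0.3666]/1.08 = 11.4937. B = V − Δ·S = -30.0463.
(0,0): S=31.0000. Δ = (V_up−V_dn)/(S_up−S_dn) = (11.4937−0.1790)/(41.5400−24.4900) = 0.6636. V = [p*·11.4937 + (1−p*)·0.1790]/1.08 = 5.6897. B = V − Δ·S = -14.8825.
Root portfolio cost Δ·31+B reproduces V0=5.6897.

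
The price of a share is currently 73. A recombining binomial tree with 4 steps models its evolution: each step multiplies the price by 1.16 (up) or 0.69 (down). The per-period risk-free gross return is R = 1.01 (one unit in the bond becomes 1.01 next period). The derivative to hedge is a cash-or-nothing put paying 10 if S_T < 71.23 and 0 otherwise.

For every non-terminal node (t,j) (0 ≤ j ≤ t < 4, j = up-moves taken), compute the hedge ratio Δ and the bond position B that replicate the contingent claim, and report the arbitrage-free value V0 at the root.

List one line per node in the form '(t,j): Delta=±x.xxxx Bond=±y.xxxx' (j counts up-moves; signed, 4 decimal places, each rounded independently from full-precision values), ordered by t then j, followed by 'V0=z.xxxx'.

(0,0): Delta=-0.1256 Bond=12.8384
(1,0): Delta=-0.1920 Bond=16.3112
(1,1): Delta=-0.1070 Bond=11.3991
(2,0): Delta=0.0000 Bond=9.8030
(2,1): Delta=-0.2455 Bond=19.6015
(2,2): Delta=-0.0684 Bond=7.7217
(3,0): Delta=0.0000 Bond=9.9010
(3,1): Delta=0.0000 Bond=9.9010
(3,2): Delta=-0.3139 Bond=24.4365
(3,3): Delta=0.0000 Bond=0.0000
V0=3.6729

No-arbitrage ⇒ martingale measure with p* = (R−d)/(u−d) = 0.6809.
Terminal payoffs: V(4,0)=10.0000, V(4,1)=10.0000, V(4,2)=10.0000, V(4,3)=0.0000, V(4,4)=0.0000
  t=3,j=0: stock 23.9812 → up 27.8181 (V=10.0000), down 16.5470 (V=10.0000). Price 9.9010; hedge Δ=0.0000, bond B=9.9010.
  t=3,j=1: stock 40.3161 → up 46.7667 (V=10.0000), down 27.8181 (V=10.0000). Price 9.9010; hedge Δ=0.0000, bond B=9.9010.
  t=3,j=2: stock 67.7779 → up 78.6223 (V=0.0000), down 46.7667 (V=10.0000). Price 3.1599; hedge Δ=-0.3139, bond B=24.4365.
  t=3,j=3: stock 113.9454 → up 132.1767 (V=0.0000), down 78.6223 (V=0.0000). Price 0.0000; hedge Δ=0.0000, bond B=0.0000.
  t=2,j=0: stock 34.7553 → up 40.3161 (V=9.9010), down 23.9812 (V=9.9010). Price 9.8030; hedge Δ=0.0000, bond B=9.8030.
  t=2,j=1: stock 58.4292 → up 67.7779 (V=3.1599), down 40.3161 (V=9.9010). Price 5.2587; hedge Δ=-0.2455, bond B=19.6015.
  t=2,j=2: stock 98.2288 → up 113.9454 (V=0.0000), down 67.7779 (V=3.1599). Price 0.9985; hedge Δ=-0.0684, bond B=7.7217.
  t=1,j=0: stock 50.3700 → up 58.4292 (V=5.2587), down 34.7553 (V=9.8030). Price 6.6426; hedge Δ=-0.1920, bond B=16.3112.
  t=1,j=1: stock 84.6800 → up 98.2288 (V=0.9985), down 58.4292 (V=5.2587). Price 2.3348; hedge Δ=-0.1070, bond B=11.3991.
  t=0,j=0: stock 73.0000 → up 84.6800 (V=2.3348), down 50.3700 (V=6.6426). Price 3.6729; hedge Δ=-0.1256, bond B=12.8384.
Each (Δ,B) replicates both successor values, so the strategy is self-financing and V0 is arbitrage-free.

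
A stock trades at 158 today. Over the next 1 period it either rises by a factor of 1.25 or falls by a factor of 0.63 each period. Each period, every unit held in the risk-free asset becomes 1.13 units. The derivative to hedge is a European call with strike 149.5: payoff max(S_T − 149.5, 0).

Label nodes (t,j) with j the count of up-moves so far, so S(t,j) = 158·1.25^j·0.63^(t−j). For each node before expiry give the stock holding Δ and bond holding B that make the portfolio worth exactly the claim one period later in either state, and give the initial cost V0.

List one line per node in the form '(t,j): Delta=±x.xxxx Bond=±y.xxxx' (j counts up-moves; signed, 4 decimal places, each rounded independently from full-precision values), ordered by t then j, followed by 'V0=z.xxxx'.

No-arbitrage ⇒ martingale measure with p* = (R−d)/(u−d) = 0.8065.
At expiry t=1: V(1,0)=0.0000, V(1,1)=48.0000
Node (0,0) S=158.0000: V=(p*·48.0000+(1−p*)·0.0000)/1.13=34.2564; Δ=(48.0000−0.0000)/(197.5000−99.5400)=0.4900; B=V−Δ·S=-43.1630
Each (Δ,B) replicates both successor values, so the strategy is self-financing and V0 is arbitrage-free.

(0,0): Delta=0.4900 Bond=-43.1630
V0=34.2564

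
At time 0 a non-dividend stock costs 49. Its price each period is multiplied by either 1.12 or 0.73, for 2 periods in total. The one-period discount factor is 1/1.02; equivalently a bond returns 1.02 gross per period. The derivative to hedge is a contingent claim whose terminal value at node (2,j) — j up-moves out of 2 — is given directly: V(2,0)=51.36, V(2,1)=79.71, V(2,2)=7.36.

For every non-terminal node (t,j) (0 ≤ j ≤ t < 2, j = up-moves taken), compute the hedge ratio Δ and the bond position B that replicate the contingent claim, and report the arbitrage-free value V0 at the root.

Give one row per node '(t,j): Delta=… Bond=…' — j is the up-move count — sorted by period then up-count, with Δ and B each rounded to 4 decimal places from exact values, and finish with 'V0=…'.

Risk-neutral probability p* = (R−d)/(u−d) = (1.02−0.73)/(1.12−0.73) = 0.7436.
Terminal values V(2,·): V(2,0)=51.3600, V(2,1)=79.7100, V(2,2)=7.3600
  t=1,j=0: stock 35.7700 → up 40.0624 (V=79.7100), down 26.1121 (V=51.3600). Price 71.0204; hedge Δ=2.0322, bond B=-1.6719.
  t=1,j=1: stock 54.8800 → up 61.4656 (V=7.3600), down 40.0624 (V=79.7100). Price 25.4032; hedge Δ=-3.3803, bond B=210.9160.
  t=0,j=0: stock 49.0000 → up 54.8800 (V=25.4032), down 35.7700 (V=71.0204). Price 36.3725; hedge Δ=-2.3871, bond B=153.3395.
Each (Δ,B) replicates both successor values, so the strategy is self-financing and V0 is arbitrage-free.

(0,0): Delta=-2.3871 Bond=153.3395
(1,0): Delta=2.0322 Bond=-1.6719
(1,1): Delta=-3.3803 Bond=210.9160
V0=36.3725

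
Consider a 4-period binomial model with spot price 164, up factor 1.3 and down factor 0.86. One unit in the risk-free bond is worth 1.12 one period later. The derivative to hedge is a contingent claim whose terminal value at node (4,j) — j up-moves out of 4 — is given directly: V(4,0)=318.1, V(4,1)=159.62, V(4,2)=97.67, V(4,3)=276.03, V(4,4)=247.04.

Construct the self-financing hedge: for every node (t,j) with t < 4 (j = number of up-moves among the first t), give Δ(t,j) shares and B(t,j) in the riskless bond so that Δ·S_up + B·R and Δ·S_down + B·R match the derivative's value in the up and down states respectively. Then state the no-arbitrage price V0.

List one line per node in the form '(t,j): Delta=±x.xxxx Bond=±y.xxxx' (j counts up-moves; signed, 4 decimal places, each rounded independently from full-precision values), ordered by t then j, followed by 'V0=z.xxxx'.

Under the risk-neutral measure, an up-move has probability p* = (R−d)/(u−d) = 0.5909 and values discount at R = 1.12.
At expiry t=4: V(4,0)=318.1000, V(4,1)=159.6200, V(4,2)=97.6700, V(4,3)=276.0300, V(4,4)=247.0400
(3,0): S=104.3132. Δ = (V_up−V_dn)/(S_up−S_dn) = (159.6200−318.1000)/(135.6071−89.7093) = -3.4529. V = [p*·159.6200 + (1−p*)·318.1000]/1.12 = 200.4042. B = V − Δ·S = 560.5860.
(3,1): S=157.6827. Δ = (V_up−V_dn)/(S_up−S_dn) = (97.6700−159.6200)/(204.9875−135.6071) = -0.8929. V = [p*·97.6700 + (1−p*)·159.6200]/1.12 = 109.8332. B = V − Δ·S = 250.6287.
(3,2): S=238.3576. Δ = (V_up−V_dn)/(S_up−S_dn) = (276.0300−97.6700)/(309.8649−204.9875) = 1.7007. V = [p*·276.0300 + (1−p*)·97.6700]/1.12 = 181.3076. B = V − Δ·S = -224.0560.
(3,3): S=360.3080. Δ = (V_up−V_dn)/(S_up−S_dn) = (247.0400−276.0300)/(468.4004−309.8649) = -0.1829. V = [p*·247.0400 + (1−p*)·276.0300]/1.12 = 231.1603. B = V − Δ·S = 297.0467.
(2,0): S=121.2944. Δ = (V_up−V_dn)/(S_up−S_dn) = (109.8332−200.4042)/(157.6827−104.3132) = -1.6971. V = [p*·109.8332 + (1−p*)·200.4042]/1.12 = 131.1473. B = V − Δ·S = 336.9905.
(2,1): S=183.3520. Δ = (V_up−V_dn)/(S_up−S_dn) = (181.3076−109.8332)/(238.3576−157.6827) = 0.8860. V = [p*·181.3076 + (1−p*)·109.8332]/1.12 = 135.7751. B = V − Δ·S = -26.6668.
(2,2): S=277.1600. Δ = (V_up−V_dn)/(S_up−S_dn) = (231.1603−181.3076)/(360.3080−238.3576) = 0.4088. V = [p*·231.1603 + (1−p*)·181.3076]/1.12 = 188.1840. B = V − Δ·S = 74.8824.
(1,0): S=141.0400. Δ = (V_up−V_dn)/(S_up−S_dn) = (135.7751−131.1473)/(183.3520−121.2944) = 0.0746. V = [p*·135.7751 + (1−p*)·131.1473]/1.12 = 119.5374. B = V − Δ·S = 109.0197.
(1,1): S=213.2000. Δ = (V_up−V_dn)/(S_up−S_dn) = (188.1840−135.7751)/(277.1600−183.3520) = 0.5587. V = [p*·188.1840 + (1−p*)·135.7751]/1.12 = 148.8785. B = V − Δ·S = 29.7675.
(0,0): S=164.0000. Δ = (V_up−V_dn)/(S_up−S_dn) = (148.8785−119.5374)/(213.2000−141.0400) = 0.4066. V = [p*·148.8785 + (1−p*)·119.5374]/1.12 = 122.2101. B = V − Δ·S = 55.5258.
Root portfolio cost Δ·164+B reproduces V0=122.2101.

(0,0): Delta=0.4066 Bond=55.5258
(1,0): Delta=0.0746 Bond=109.0197
(1,1): Delta=0.5587 Bond=29.7675
(2,0): Delta=-1.6971 Bond=336.9905
(2,1): Delta=0.8860 Bond=-26.6668
(2,2): Delta=0.4088 Bond=74.8824
(3,0): Delta=-3.4529 Bond=560.5860
(3,1): Delta=-0.8929 Bond=250.6287
(3,2): Delta=1.7007 Bond=-224.0560
(3,3): Delta=-0.1829 Bond=297.0467
V0=122.2101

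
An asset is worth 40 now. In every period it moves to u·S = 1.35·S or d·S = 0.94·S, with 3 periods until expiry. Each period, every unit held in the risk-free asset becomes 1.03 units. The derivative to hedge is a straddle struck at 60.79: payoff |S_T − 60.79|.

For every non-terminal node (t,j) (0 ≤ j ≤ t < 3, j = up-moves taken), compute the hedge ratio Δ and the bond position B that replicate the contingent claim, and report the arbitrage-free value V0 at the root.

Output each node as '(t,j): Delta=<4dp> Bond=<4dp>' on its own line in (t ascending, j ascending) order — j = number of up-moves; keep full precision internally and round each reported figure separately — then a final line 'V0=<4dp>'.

(0,0): Delta=-0.5297 Bond=39.1469
(1,0): Delta=-0.7861 Bond=49.9608
(1,1): Delta=0.1050 Bond=6.0476
(2,0): Delta=-1.0000 Bond=59.0194
(2,1): Delta=-0.2566 Bond=24.5802
(2,2): Delta=1.0000 Bond=-59.0194
V0=17.9574

The replicating-portfolio and risk-neutral prices coincide; use p* = (1.03−0.94)/(1.35−0.94) = 0.2195 for the latter.
Payoff layer (t=3): V(3,0)=27.5666, V(3,1)=13.0756, V(3,2)=7.7360, V(3,3)=37.6250
  t=2,j=0: stock 35.3440 → up 47.7144 (V=13.0756), down 33.2234 (V=27.5666). Price 23.6754; hedge Δ=-1.0000, bond B=59.0194.
  t=2,j=1: stock 50.7600 → up 68.5260 (V=7.7360), down 47.7144 (V=13.0756). Price 11.5568; hedge Δ=-0.2566, bond B=24.5802.
  t=2,j=2: stock 72.9000 → up 98.4150 (V=37.6250), down 68.5260 (V=7.7360). Price 13.8806; hedge Δ=1.0000, bond B=-59.0194.
  t=1,j=0: stock 37.6000 → up 50.7600 (V=11.5568), down 35.3440 (V=23.6754). Price 20.4031; hedge Δ=-0.7861, bond B=49.9608.
  t=1,j=1: stock 54.0000 → up 72.9000 (V=13.8806), down 50.7600 (V=11.5568). Price 11.7154; hedge Δ=0.1050, bond B=6.0476.
  t=0,j=0: stock 40.0000 → up 54.0000 (V=11.7154), down 37.6000 (V=20.4031). Price 17.9574; hedge Δ=-0.5297, bond B=39.1469.
Self-financing check: at every node Δ·S+B equals the discounted successor values.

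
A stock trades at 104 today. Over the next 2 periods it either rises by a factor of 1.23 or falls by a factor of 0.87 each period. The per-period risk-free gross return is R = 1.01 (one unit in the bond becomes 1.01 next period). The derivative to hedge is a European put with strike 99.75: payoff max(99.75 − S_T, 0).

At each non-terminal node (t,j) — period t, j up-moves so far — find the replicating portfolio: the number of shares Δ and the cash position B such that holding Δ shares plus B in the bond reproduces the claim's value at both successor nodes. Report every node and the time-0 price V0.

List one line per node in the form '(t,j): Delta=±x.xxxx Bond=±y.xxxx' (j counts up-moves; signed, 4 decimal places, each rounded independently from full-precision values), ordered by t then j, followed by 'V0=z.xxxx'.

(0,0): Delta=-0.3399 Bond=43.0496
(1,0): Delta=-0.6457 Bond=71.1492
(1,1): Delta=0.0000 Bond=0.0000
V0=7.6999

The replicating-portfolio and risk-neutral prices coincide; use p* = (1.01−0.87)/(1.23−0.87) = 0.3889 for the latter.
Terminal payoffs: V(2,0)=21.0324, V(2,1)=0.0000, V(2,2)=0.0000
(1,0): S=90.4800. Δ = (V_up−V_dn)/(S_up−S_dn) = (0.0000−21.0324)/(111.2904−78.7176) = -0.6457. V = [p*·0.0000 + (1−p*)·21.0324]/1.01 = 12.7259. B = V − Δ·S = 71.1492.
(1,1): S=127.9200. Δ = (V_up−V_dn)/(S_up−S_dn) = (0.0000−0.0000)/(157.3416−111.2904) = 0.0000. V = [p*·0.0000 + (1−p*)·0.0000]/1.01 = 0.0000. B = V − Δ·S = 0.0000.
(0,0): S=104.0000. Δ = (V_up−V_dn)/(S_up−S_dn) = (0.0000−12.7259)/(127.9200−90.4800) = -0.3399. V = [p*·0.0000 + (1−p*)·12.7259]/1.01 = 7.6999. B = V − Δ·S = 43.0496.
Self-financing check: at every node Δ·S+B equals the discounted successor values.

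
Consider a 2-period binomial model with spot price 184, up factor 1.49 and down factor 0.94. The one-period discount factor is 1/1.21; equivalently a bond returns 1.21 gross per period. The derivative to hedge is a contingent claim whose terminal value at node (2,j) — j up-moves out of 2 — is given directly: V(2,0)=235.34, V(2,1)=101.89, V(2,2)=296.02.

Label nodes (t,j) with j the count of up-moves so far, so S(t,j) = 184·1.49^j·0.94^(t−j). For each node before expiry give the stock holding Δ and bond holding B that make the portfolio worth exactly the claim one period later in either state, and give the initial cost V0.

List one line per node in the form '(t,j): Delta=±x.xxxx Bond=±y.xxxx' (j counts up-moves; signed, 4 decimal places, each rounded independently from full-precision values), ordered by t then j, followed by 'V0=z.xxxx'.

(0,0): Delta=0.2235 Bond=84.0544
(1,0): Delta=-1.4028 Bond=382.9902
(1,1): Delta=1.2874 Bond=-189.9965
V0=125.1693

No-arbitrage ⇒ martingale measure with p* = (R−d)/(u−d) = 0.4909.
At expiry t=2: V(2,0)=235.3400, V(2,1)=101.8900, V(2,2)=296.0200
Node (1,0) S=172.9600: V=(p*·101.8900+(1−p*)·235.3400)/1.21=140.3539; Δ=(101.8900−235.3400)/(257.7104−162.5824)=-1.4028; B=V−Δ·S=382.9902
Node (1,1) S=274.1600: V=(p*·296.0200+(1−p*)·101.8900)/1.21=162.9671; Δ=(296.0200−101.8900)/(408.4984−257.7104)=1.2874; B=V−Δ·S=-189.9965
Node (0,0) S=184.0000: V=(p*·162.9671+(1−p*)·140.3539)/1.21=125.1693; Δ=(162.9671−140.3539)/(274.1600−172.9600)=0.2235; B=V−Δ·S=84.0544
Check: Δ(0,0)·S0 + B(0,0) = 125.1693 = V0.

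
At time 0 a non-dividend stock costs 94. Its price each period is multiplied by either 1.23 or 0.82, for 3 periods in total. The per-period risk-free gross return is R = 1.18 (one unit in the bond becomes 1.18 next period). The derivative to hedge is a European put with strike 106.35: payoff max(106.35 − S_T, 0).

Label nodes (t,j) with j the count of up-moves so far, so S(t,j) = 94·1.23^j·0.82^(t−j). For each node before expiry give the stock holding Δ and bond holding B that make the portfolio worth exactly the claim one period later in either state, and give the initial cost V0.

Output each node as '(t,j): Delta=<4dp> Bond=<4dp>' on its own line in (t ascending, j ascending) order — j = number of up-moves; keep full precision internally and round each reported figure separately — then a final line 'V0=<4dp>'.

(0,0): Delta=-0.1213 Bond=12.1489
(1,0): Delta=-0.7583 Bond=63.4335
(1,1): Delta=-0.0624 Bond=7.5165
(2,0): Delta=-1.0000 Bond=90.1271
(2,1): Delta=-0.7359 Bond=72.7299
(2,2): Delta=0.0000 Bond=0.0000
V0=0.7423

Under the risk-neutral measure, an up-move has probability p* = (R−d)/(u−d) = 0.8780 and values discount at R = 1.18.
Payoff layer (t=3): V(3,0)=54.5214, V(3,1)=28.6071, V(3,2)=0.0000, V(3,3)=0.0000
Node (2,0) S=63.2056: V=(p*·28.6071+(1−p*)·54.5214)/1.18=26.9215; Δ=(28.6071−54.5214)/(77.7429−51.8286)=-1.0000; B=V−Δ·S=90.1271
Node (2,1) S=94.8084: V=(p*·0.0000+(1−p*)·28.6071)/1.18=2.9565; Δ=(0.0000−28.6071)/(116.6143−77.7429)=-0.7359; B=V−Δ·S=72.7299
Node (2,2) S=142.2126: V=(p*·0.0000+(1−p*)·0.0000)/1.18=0.0000; Δ=(0.0000−0.0000)/(174.9215−116.6143)=0.0000; B=V−Δ·S=0.0000
Node (1,0) S=77.0800: V=(p*·2.9565+(1−p*)·26.9215)/1.18=4.9823; Δ=(2.9565−26.9215)/(94.8084−63.2056)=-0.7583; B=V−Δ·S=63.4335
Node (1,1) S=115.6200: V=(p*·0.0000+(1−p*)·2.9565)/1.18=0.3056; Δ=(0.0000−2.9565)/(142.2126−94.8084)=-0.0624; B=V−Δ·S=7.5165
Node (0,0) S=94.0000: V=(p*·0.3056+(1−p*)·4.9823)/1.18=0.7423; Δ=(0.3056−4.9823)/(115.6200−77.0800)=-0.1213; B=V−Δ·S=12.1489
Each (Δ,B) replicates both successor values, so the strategy is self-financing and V0 is arbitrage-free.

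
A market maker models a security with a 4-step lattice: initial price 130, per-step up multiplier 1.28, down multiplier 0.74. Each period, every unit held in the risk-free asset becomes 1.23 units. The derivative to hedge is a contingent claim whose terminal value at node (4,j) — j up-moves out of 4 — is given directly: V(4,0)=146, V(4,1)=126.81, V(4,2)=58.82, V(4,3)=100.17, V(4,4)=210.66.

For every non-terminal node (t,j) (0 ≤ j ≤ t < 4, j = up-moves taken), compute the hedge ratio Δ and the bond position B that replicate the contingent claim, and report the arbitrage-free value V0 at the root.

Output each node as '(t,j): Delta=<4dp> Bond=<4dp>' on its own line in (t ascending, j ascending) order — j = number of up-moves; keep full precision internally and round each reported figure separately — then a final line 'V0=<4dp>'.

Risk-neutral probability p* = (R−d)/(u−d) = (1.23−0.74)/(1.28−0.74) = 0.9074.
Terminal values V(4,·): V(4,0)=146.0000, V(4,1)=126.8100, V(4,2)=58.8200, V(4,3)=100.1700, V(4,4)=210.6600
Node (3,0) S=52.6791: V=(p*·126.8100+(1−p*)·146.0000)/1.23=104.5422; Δ=(126.8100−146.0000)/(67.4293−38.9825)=-0.6746; B=V−Δ·S=140.0792
Node (3,1) S=91.1206: V=(p*·58.8200+(1−p*)·126.8100)/1.23=52.9393; Δ=(58.8200−126.8100)/(116.6344−67.4293)=-1.3818; B=V−Δ·S=178.8467
Node (3,2) S=157.6141: V=(p*·100.1700+(1−p*)·58.8200)/1.23=78.3263; Δ=(100.1700−58.8200)/(201.7460−116.6344)=0.4858; B=V−Δ·S=1.7522
Node (3,3) S=272.6298: V=(p*·210.6600+(1−p*)·100.1700)/1.23=162.9508; Δ=(210.6600−100.1700)/(348.9661−201.7460)=0.7505; B=V−Δ·S=-41.6603
Node (2,0) S=71.1880: V=(p*·52.9393+(1−p*)·104.5422)/1.23=46.9247; Δ=(52.9393−104.5422)/(91.1206−52.6791)=-1.3424; B=V−Δ·S=142.4855
Node (2,1) S=123.1360: V=(p*·78.3263+(1−p*)·52.9393)/1.23=61.7688; Δ=(78.3263−52.9393)/(157.6141−91.1206)=0.3818; B=V−Δ·S=14.7560
Node (2,2) S=212.9920: V=(p*·162.9508+(1−p*)·78.3263)/1.23=126.1099; Δ=(162.9508−78.3263)/(272.6298−157.6141)=0.7358; B=V−Δ·S=-30.6022
Node (1,0) S=96.2000: V=(p*·61.7688+(1−p*)·46.9247)/1.23=49.1011; Δ=(61.7688−46.9247)/(123.1360−71.1880)=0.2857; B=V−Δ·S=21.6120
Node (1,1) S=166.4000: V=(p*·126.1099+(1−p*)·61.7688)/1.23=97.6849; Δ=(126.1099−61.7688)/(212.9920−123.1360)=0.7160; B=V−Δ·S=-21.4653
Node (0,0) S=130.0000: V=(p*·97.6849+(1−p*)·49.1011)/1.23=75.7613; Δ=(97.6849−49.1011)/(166.4000−96.2000)=0.6921; B=V−Δ·S=-14.2087
The time-0 hedge costs 75.7613, which is the no-arbitrage price.

(0,0): Delta=0.6921 Bond=-14.2087
(1,0): Delta=0.2857 Bond=21.6120
(1,1): Delta=0.7160 Bond=-21.4653
(2,0): Delta=-1.3424 Bond=142.4855
(2,1): Delta=0.3818 Bond=14.7560
(2,2): Delta=0.7358 Bond=-30.6022
(3,0): Delta=-0.6746 Bond=140.0792
(3,1): Delta=-1.3818 Bond=178.8467
(3,2): Delta=0.4858 Bond=1.7522
(3,3): Delta=0.7505 Bond=-41.6603
V0=75.7613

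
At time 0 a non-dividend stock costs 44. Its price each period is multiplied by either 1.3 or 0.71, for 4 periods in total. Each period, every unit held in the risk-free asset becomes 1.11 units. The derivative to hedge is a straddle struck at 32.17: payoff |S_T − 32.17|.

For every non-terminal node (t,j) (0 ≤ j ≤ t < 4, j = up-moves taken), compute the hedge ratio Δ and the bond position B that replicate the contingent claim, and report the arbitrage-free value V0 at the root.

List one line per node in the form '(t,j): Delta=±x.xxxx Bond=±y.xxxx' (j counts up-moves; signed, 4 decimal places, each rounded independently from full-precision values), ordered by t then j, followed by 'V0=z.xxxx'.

Risk-neutral probability p* = (R−d)/(u−d) = (1.11−0.71)/(1.3−0.71) = 0.6780.
Terminal values V(4,·): V(4,0)=20.9889, V(4,1)=11.6975, V(4,2)=5.3149, V(4,3)=36.4643, V(4,4)=93.4984
(3,0): S=15.7481. Δ = (V_up−V_dn)/(S_up−S_dn) = (11.6975−20.9889)/(20.4725−11.1811) = -1.0000. V = [p*·11.6975 + (1−p*)·20.9889]/1.11 = 13.2339. B = V − Δ·S = 28.9820.
(3,1): S=28.8345. Δ = (V_up−V_dn)/(S_up−S_dn) = (5.3149−11.6975)/(37.4849−20.4725) = -0.3752. V = [p*·5.3149 + (1−p*)·11.6975]/1.11 = 6.6399. B = V − Δ·S = 17.4579.
(3,2): S=52.7956. Δ = (V_up−V_dn)/(S_up−S_dn) = (36.4643−5.3149)/(68.6343−37.4849) = 1.0000. V = [p*·36.4643 + (1−p*)·5.3149]/1.11 = 23.8136. B = V − Δ·S = -28.9820.
(3,3): S=96.6680. Δ = (V_up−V_dn)/(S_up−S_dn) = (93.4984−36.4643)/(125.6684−68.6343) = 1.0000. V = [p*·93.4984 + (1−p*)·36.4643]/1.11 = 67.6860. B = V − Δ·S = -28.9820.
(2,0): S=22.1804. Δ = (V_up−V_dn)/(S_up−S_dn) = (6.6399−13.2339)/(28.8345−15.7481) = -0.5039. V = [p*·6.6399 + (1−p*)·13.2339]/1.11 = 7.8949. B = V − Δ·S = 19.0712.
(2,1): S=40.6120. Δ = (V_up−V_dn)/(S_up−S_dn) = (23.8136−6.6399)/(52.7956−28.8345) = 0.7167. V = [p*·23.8136 + (1−p*)·6.6399]/1.11 = 16.4713. B = V − Δ·S = -12.6367.
(2,2): S=74.3600. Δ = (V_up−V_dn)/(S_up−S_dn) = (67.6860−23.8136)/(96.6680−52.7956) = 1.0000. V = [p*·67.6860 + (1−p*)·23.8136]/1.11 = 48.2501. B = V − Δ·S = -26.1099.
(1,0): S=31.2400. Δ = (V_up−V_dn)/(S_up−S_dn) = (16.4713−7.8949)/(40.6120−22.1804) = 0.4653. V = [p*·16.4713 + (1−p*)·7.8949]/1.11 = 12.3508. B = V − Δ·S = -2.1853.
(1,1): S=57.2000. Δ = (V_up−V_dn)/(S_up−S_dn) = (48.2501−16.4713)/(74.3600−40.6120) = 0.9417. V = [p*·48.2501 + (1−p*)·16.4713]/1.11 = 34.2489. B = V − Δ·S = -19.6136.
(0,0): S=44.0000. Δ = (V_up−V_dn)/(S_up−S_dn) = (34.2489−12.3508)/(57.2000−31.2400) = 0.8435. V = [p*·34.2489 + (1−p*)·12.3508]/1.11 = 24.5018. B = V − Δ·S = -12.6136.
The time-0 hedge costs 24.5018, which is the no-arbitrage price.

(0,0): Delta=0.8435 Bond=-12.6136
(1,0): Delta=0.4653 Bond=-2.1853
(1,1): Delta=0.9417 Bond=-19.6136
(2,0): Delta=-0.5039 Bond=19.0712
(2,1): Delta=0.7167 Bond=-12.6367
(2,2): Delta=1.0000 Bond=-26.1099
(3,0): Delta=-1.0000 Bond=28.9820
(3,1): Delta=-0.3752 Bond=17.4579
(3,2): Delta=1.0000 Bond=-28.9820
(3,3): Delta=1.0000 Bond=-28.9820
V0=24.5018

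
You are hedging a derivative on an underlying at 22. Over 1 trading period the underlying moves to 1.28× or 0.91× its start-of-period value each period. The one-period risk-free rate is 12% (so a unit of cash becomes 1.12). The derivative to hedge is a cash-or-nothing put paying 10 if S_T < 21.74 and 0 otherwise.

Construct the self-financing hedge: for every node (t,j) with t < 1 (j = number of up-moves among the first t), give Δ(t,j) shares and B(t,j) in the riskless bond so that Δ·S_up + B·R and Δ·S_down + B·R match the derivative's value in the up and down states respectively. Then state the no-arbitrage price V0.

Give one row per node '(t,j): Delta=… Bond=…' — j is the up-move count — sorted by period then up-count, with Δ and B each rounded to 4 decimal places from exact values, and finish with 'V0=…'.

(0,0): Delta=-1.2285 Bond=30.8880
V0=3.8610

The replicating-portfolio and risk-neutral prices coincide; use p* = (1.12−0.91)/(1.28−0.91) = 0.5676 for the latter.
Payoff layer (t=1): V(1,0)=10.0000, V(1,1)=0.0000
  t=0,j=0: stock 22.0000 → up 28.1600 (V=0.0000), down 20.0200 (V=10.0000). Price 3.8610; hedge Δ=-1.2285, bond B=30.8880.
Each (Δ,B) replicates both successor values, so the strategy is self-financing and V0 is arbitrage-free.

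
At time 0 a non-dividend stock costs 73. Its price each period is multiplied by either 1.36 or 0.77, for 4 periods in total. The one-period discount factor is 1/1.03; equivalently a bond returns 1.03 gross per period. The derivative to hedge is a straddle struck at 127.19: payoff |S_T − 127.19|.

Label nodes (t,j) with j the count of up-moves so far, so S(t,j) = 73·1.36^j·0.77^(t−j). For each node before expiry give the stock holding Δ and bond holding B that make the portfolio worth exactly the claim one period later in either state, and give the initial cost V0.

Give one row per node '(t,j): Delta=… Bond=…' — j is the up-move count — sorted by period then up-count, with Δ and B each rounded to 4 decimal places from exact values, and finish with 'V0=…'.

No-arbitrage ⇒ martingale measure with p* = (R−d)/(u−d) = 0.4407.
Payoff layer (t=4): V(4,0)=101.5283, V(4,1)=81.8654, V(4,2)=47.1362, V(4,3)=14.2038, V(4,4)=122.5445
(3,0): S=33.3269. Δ = (V_up−V_dn)/(S_up−S_dn) = (81.8654−101.5283)/(45.3246−25.6617) = -1.0000. V = [p*·81.8654 + (1−p*)·101.5283]/1.03 = 90.1585. B = V − Δ·S = 123.4854.
(3,1): S=58.8631. Δ = (V_up−V_dn)/(S_up−S_dn) = (47.1362−81.8654)/(80.0538−45.3246) = -1.0000. V = [p*·47.1362 + (1−p*)·81.8654]/1.03 = 64.6223. B = V − Δ·S = 123.4854.
(3,2): S=103.9660. Δ = (V_up−V_dn)/(S_up−S_dn) = (14.2038−47.1362)/(141.3938−80.0538) = -0.5369. V = [p*·14.2038 + (1−p*)·47.1362]/1.03 = 31.6734. B = V − Δ·S = 87.4910.
(3,3): S=183.6283. Δ = (V_up−V_dn)/(S_up−S_dn) = (122.5445−14.2038)/(249.7345−141.3938) = 1.0000. V = [p*·122.5445 + (1−p*)·14.2038]/1.03 = 60.1429. B = V − Δ·S = -123.4854.
(2,0): S=43.2817. Δ = (V_up−V_dn)/(S_up−S_dn) = (64.6223−90.1585)/(58.8631−33.3269) = -1.0000. V = [p*·64.6223 + (1−p*)·90.1585]/1.03 = 76.6071. B = V − Δ·S = 119.8888.
(2,1): S=76.4456. Δ = (V_up−V_dn)/(S_up−S_dn) = (31.6734−64.6223)/(103.9660−58.8631) = -0.7305. V = [p*·31.6734 + (1−p*)·64.6223]/1.03 = 48.6432. B = V − Δ·S = 104.4888.
(2,2): S=135.0208. Δ = (V_up−V_dn)/(S_up−S_dn) = (60.1429−31.6734)/(183.6283−103.9660) = 0.3574. V = [p*·60.1429 + (1−p*)·31.6734]/1.03 = 42.9313. B = V − Δ·S = -5.3220.
(1,0): S=56.2100. Δ = (V_up−V_dn)/(S_up−S_dn) = (48.6432−76.6071)/(76.4456−43.2817) = -0.8432. V = [p*·48.6432 + (1−p*)·76.6071]/1.03 = 62.4116. B = V − Δ·S = 109.8081.
(1,1): S=99.2800. Δ = (V_up−V_dn)/(S_up−S_dn) = (42.9313−48.6432)/(135.0208−76.4456) = -0.0975. V = [p*·42.9313 + (1−p*)·48.6432]/1.03 = 44.7826. B = V − Δ·S = 54.4637.
(0,0): S=73.0000. Δ = (V_up−V_dn)/(S_up−S_dn) = (44.7826−62.4116)/(99.2800−56.2100) = -0.4093. V = [p*·44.7826 + (1−p*)·62.4116]/1.03 = 53.0514. B = V − Δ·S = 82.9311.
Root portfolio cost Δ·73+B reproduces V0=53.0514.

(0,0): Delta=-0.4093 Bond=82.9311
(1,0): Delta=-0.8432 Bond=109.8081
(1,1): Delta=-0.0975 Bond=54.4637
(2,0): Delta=-1.0000 Bond=119.8888
(2,1): Delta=-0.7305 Bond=104.4888
(2,2): Delta=0.3574 Bond=-5.3220
(3,0): Delta=-1.0000 Bond=123.4854
(3,1): Delta=-1.0000 Bond=123.4854
(3,2): Delta=-0.5369 Bond=87.4910
(3,3): Delta=1.0000 Bond=-123.4854
V0=53.0514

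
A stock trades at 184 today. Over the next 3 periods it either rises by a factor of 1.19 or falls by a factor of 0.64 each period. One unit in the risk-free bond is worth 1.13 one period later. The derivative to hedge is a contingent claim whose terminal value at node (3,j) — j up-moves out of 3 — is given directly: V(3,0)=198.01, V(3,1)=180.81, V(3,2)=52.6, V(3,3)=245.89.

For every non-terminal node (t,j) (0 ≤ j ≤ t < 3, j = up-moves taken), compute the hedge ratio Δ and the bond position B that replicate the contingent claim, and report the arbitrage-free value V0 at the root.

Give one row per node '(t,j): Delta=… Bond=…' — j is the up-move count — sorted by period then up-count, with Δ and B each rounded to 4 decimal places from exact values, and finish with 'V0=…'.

(0,0): Delta=0.9928 Bond=-48.5364
(1,0): Delta=-1.5863 Bond=248.8717
(1,1): Delta=1.1626 Bond=-92.0360
(2,0): Delta=-0.4149 Bond=192.9421
(2,1): Delta=-1.6635 Bond=292.0352
(2,2): Delta=1.3488 Bond=-152.4949
V0=134.1387

The replicating-portfolio and risk-neutral prices coincide; use p* = (1.13−0.64)/(1.19−0.64) = 0.8909 for the latter.
Terminal values V(3,·): V(3,0)=198.0100, V(3,1)=180.8100, V(3,2)=52.6000, V(3,3)=245.8900
  t=2,j=0: stock 75.3664 → up 89.6860 (V=180.8100), down 48.2345 (V=198.0100). Price 161.6693; hedge Δ=-0.4149, bond B=192.9421.
  t=2,j=1: stock 140.1344 → up 166.7599 (V=52.6000), down 89.6860 (V=180.8100). Price 58.9261; hedge Δ=-1.6635, bond B=292.0352.
  t=2,j=2: stock 260.5624 → up 310.0693 (V=245.8900), down 166.7599 (V=52.6000). Price 198.9414; hedge Δ=1.3488, bond B=-152.4949.
  t=1,j=0: stock 117.7600 → up 140.1344 (V=58.9261), down 75.3664 (V=161.6693). Price 62.0659; hedge Δ=-1.5863, bond B=248.8717.
  t=1,j=1: stock 218.9600 → up 260.5624 (V=198.9414), down 140.1344 (V=58.9261). Price 162.5372; hedge Δ=1.1626, bond B=-92.0360.
  t=0,j=0: stock 184.0000 → up 218.9600 (V=162.5372), down 117.7600 (V=62.0659). Price 134.1387; hedge Δ=0.9928, bond B=-48.5364.
Check: Δ(0,0)·S0 + B(0,0) = 134.1387 = V0.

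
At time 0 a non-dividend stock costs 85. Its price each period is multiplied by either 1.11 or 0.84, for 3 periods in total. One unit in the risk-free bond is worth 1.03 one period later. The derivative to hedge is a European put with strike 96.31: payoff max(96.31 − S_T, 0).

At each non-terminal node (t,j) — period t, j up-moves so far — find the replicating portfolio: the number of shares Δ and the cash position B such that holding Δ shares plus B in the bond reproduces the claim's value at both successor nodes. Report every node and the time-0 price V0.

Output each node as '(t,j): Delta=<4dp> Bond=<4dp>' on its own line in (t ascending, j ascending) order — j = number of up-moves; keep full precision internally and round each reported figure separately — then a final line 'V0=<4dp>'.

Risk-neutral probability p* = (R−d)/(u−d) = (1.03−0.84)/(1.11−0.84) = 0.7037.
Terminal payoffs: V(3,0)=45.9302, V(3,1)=29.7366, V(3,2)=8.3381, V(3,3)=0.0000
  t=2,j=0: stock 59.9760 → up 66.5734 (V=29.7366), down 50.3798 (V=45.9302). Price 33.5289; hedge Δ=-1.0000, bond B=93.5049.
  t=2,j=1: stock 79.2540 → up 87.9719 (V=8.3381), down 66.5734 (V=29.7366). Price 14.2509; hedge Δ=-1.0000, bond B=93.5049.
  t=2,j=2: stock 104.7285 → up 116.2486 (V=0.0000), down 87.9719 (V=8.3381). Price 2.3986; hedge Δ=-0.2949, bond B=33.2803.
  t=1,j=0: stock 71.4000 → up 79.2540 (V=14.2509), down 59.9760 (V=33.5289). Price 19.3814; hedge Δ=-1.0000, bond B=90.7814.
  t=1,j=1: stock 94.3500 → up 104.7285 (V=2.3986), down 79.2540 (V=14.2509). Price 5.7382; hedge Δ=-0.4653, bond B=49.6355.
  t=0,j=0: stock 85.0000 → up 94.3500 (V=5.7382), down 71.4000 (V=19.3814). Price 9.4958; hedge Δ=-0.5945, bond B=60.0261.
Self-financing check: at every node Δ·S+B equals the discounted successor values.

(0,0): Delta=-0.5945 Bond=60.0261
(1,0): Delta=-1.0000 Bond=90.7814
(1,1): Delta=-0.4653 Bond=49.6355
(2,0): Delta=-1.0000 Bond=93.5049
(2,1): Delta=-1.0000 Bond=93.5049
(2,2): Delta=-0.2949 Bond=33.2803
V0=9.4958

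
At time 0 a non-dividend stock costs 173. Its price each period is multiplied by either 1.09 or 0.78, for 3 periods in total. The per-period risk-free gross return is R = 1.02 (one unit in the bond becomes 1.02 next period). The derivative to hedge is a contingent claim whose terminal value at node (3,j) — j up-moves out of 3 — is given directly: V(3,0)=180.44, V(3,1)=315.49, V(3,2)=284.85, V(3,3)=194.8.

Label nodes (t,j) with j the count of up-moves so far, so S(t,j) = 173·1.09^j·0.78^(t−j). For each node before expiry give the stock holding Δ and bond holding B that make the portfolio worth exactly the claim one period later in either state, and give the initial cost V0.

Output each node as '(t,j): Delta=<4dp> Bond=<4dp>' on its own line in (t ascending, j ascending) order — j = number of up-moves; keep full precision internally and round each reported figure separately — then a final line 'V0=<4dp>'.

(0,0): Delta=-1.0359 Bond=410.5443
(1,0): Delta=0.1588 Bond=257.5460
(1,1): Delta=-1.2853 Bond=465.7746
(2,0): Delta=4.1390 Bond=-156.2385
(2,1): Delta=-0.6720 Bond=384.8865
(2,2): Delta=-1.4133 Bond=501.3994
V0=231.3310

Risk-neutral probability p* = (R−d)/(u−d) = (1.02−0.78)/(1.09−0.78) = 0.7742.
Terminal values V(3,·): V(3,0)=180.4400, V(3,1)=315.4900, V(3,2)=284.8500, V(3,3)=194.8000
Node (2,0) S=105.2532: V=(p*·315.4900+(1−p*)·180.4400)/1.02=279.4067; Δ=(315.4900−180.4400)/(114.7260−82.0975)=4.1390; B=V−Δ·S=-156.2385
Node (2,1) S=147.0846: V=(p*·284.8500+(1−p*)·315.4900)/1.02=286.0478; Δ=(284.8500−315.4900)/(160.3222−114.7260)=-0.6720; B=V−Δ·S=384.8865
Node (2,2) S=205.5413: V=(p*·194.8000+(1−p*)·284.8500)/1.02=210.9156; Δ=(194.8000−284.8500)/(224.0400−160.3222)=-1.4133; B=V−Δ·S=501.3994
Node (1,0) S=134.9400: V=(p*·286.0478+(1−p*)·279.4067)/1.02=278.9688; Δ=(286.0478−279.4067)/(147.0846−105.2532)=0.1588; B=V−Δ·S=257.5460
Node (1,1) S=188.5700: V=(p*·210.9156+(1−p*)·286.0478)/1.02=223.4126; Δ=(210.9156−286.0478)/(205.5413−147.0846)=-1.2853; B=V−Δ·S=465.7746
Node (0,0) S=173.0000: V=(p*·223.4126+(1−p*)·278.9688)/1.02=231.3310; Δ=(223.4126−278.9688)/(188.5700−134.9400)=-1.0359; B=V−Δ·S=410.5443
Self-financing check: at every node Δ·S+B equals the discounted successor values.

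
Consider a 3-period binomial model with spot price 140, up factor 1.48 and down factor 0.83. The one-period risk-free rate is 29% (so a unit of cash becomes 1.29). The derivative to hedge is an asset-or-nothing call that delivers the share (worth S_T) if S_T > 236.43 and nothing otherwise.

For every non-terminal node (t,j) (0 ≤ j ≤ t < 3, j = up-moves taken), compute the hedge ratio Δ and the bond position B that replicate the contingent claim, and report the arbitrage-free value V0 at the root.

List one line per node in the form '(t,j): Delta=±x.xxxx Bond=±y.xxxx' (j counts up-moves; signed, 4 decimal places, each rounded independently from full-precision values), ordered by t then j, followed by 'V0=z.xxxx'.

The replicating-portfolio and risk-neutral prices coincide; use p* = (1.29−0.83)/(1.48−0.83) = 0.7077 for the latter.
At expiry t=3: V(3,0)=0.0000, V(3,1)=0.0000, V(3,2)=254.5245, V(3,3)=453.8509
(2,0): S=96.4460. Δ = (V_up−V_dn)/(S_up−S_dn) = (0.0000−0.0000)/(142.7401−80.0502) = 0.0000. V = [p*·0.0000 + (1−p*)·0.0000]/1.29 = 0.0000. B = V − Δ·S = 0.0000.
(2,1): S=171.9760. Δ = (V_up−V_dn)/(S_up−S_dn) = (254.5245−0.0000)/(254.5245−142.7401) = 2.2769. V = [p*·254.5245 + (1−p*)·0.0000]/1.29 = 139.6318. B = V − Δ·S = -251.9443.
(2,2): S=306.6560. Δ = (V_up−V_dn)/(S_up−S_dn) = (453.8509−254.5245)/(453.8509−254.5245) = 1.0000. V = [p*·453.8509 + (1−p*)·254.5245]/1.29 = 306.6560. B = V − Δ·S = 0.0000.
(1,0): S=116.2000. Δ = (V_up−V_dn)/(S_up−S_dn) = (139.6318−0.0000)/(171.9760−96.4460) = 1.8487. V = [p*·139.6318 + (1−p*)·0.0000]/1.29 = 76.6018. B = V − Δ·S = -138.2163.
(1,1): S=207.2000. Δ = (V_up−V_dn)/(S_up−S_dn) = (306.6560−139.6318)/(306.6560−171.9760) = 1.2402. V = [p*·306.6560 + (1−p*)·139.6318]/1.29 = 199.8710. B = V − Δ·S = -57.0894.
(0,0): S=140.0000. Δ = (V_up−V_dn)/(S_up−S_dn) = (199.8710−76.6018)/(207.2000−116.2000) = 1.3546. V = [p*·199.8710 + (1−p*)·76.6018]/1.29 = 127.0065. B = V − Δ·S = -62.6383.
Check: Δ(0,0)·S0 + B(0,0) = 127.0065 = V0.

(0,0): Delta=1.3546 Bond=-62.6383
(1,0): Delta=1.8487 Bond=-138.2163
(1,1): Delta=1.2402 Bond=-57.0894
(2,0): Delta=0.0000 Bond=0.0000
(2,1): Delta=2.2769 Bond=-251.9443
(2,2): Delta=1.0000 Bond=0.0000
V0=127.0065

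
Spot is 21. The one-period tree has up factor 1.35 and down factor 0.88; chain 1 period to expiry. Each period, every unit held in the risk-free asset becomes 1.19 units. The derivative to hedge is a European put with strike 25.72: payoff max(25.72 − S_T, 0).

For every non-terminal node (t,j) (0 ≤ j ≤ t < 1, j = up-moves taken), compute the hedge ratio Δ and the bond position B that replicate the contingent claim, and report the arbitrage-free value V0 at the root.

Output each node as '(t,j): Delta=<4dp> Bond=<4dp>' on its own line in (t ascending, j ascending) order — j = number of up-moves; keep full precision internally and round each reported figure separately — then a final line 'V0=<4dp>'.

Since d<R<u, set p* = (R−d)/(u−d) = 0.6596; price each node as the discounted p*-expectation of its children.
Terminal payoffs: V(1,0)=7.2400, V(1,1)=0.0000
(0,0): S=21.0000. Δ = (V_up−V_dn)/(S_up−S_dn) = (0.0000−7.2400)/(28.3500−18.4800) = -0.7335. V = [p*·0.0000 + (1−p*)·7.2400]/1.19 = 2.0712. B = V − Δ·S = 17.4754.
Root portfolio cost Δ·21+B reproduces V0=2.0712.

(0,0): Delta=-0.7335 Bond=17.4754
V0=2.0712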